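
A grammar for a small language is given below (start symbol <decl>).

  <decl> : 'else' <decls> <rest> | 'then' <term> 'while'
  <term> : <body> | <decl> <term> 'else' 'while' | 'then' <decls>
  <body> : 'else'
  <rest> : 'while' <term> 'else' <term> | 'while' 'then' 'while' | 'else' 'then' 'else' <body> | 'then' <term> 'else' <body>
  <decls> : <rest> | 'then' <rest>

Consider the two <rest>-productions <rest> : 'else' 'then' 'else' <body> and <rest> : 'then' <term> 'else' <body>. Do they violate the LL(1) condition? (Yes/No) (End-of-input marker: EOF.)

FIRST('else' 'then' 'else' <body>) = { 'else' } and FIRST('then' <term> 'else' <body>) = { 'then' }.
The FIRST sets are disjoint and neither alternative is nullable — no conflict.

No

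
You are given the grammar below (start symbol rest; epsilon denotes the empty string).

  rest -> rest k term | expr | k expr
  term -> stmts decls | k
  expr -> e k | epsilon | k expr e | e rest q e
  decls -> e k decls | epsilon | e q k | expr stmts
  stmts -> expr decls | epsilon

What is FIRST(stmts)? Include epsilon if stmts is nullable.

From stmts -> expr decls: expr, decls nullable, take FIRST(expr) ∪ FIRST(decls) = { e, k }; also epsilon since the whole RHS is nullable.
stmts -> epsilon contributes epsilon.
Union: FIRST(stmts) = { e, k, epsilon }.

{ e, k, epsilon }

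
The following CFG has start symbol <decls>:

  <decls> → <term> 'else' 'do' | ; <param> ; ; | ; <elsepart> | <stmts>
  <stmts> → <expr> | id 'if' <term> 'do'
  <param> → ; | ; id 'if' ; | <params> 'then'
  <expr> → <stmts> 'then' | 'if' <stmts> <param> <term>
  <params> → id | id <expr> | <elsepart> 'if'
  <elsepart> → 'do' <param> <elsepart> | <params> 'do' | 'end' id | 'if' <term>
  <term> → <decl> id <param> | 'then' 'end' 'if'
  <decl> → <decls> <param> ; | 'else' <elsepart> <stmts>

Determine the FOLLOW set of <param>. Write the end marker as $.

{ $, 'do', 'else', 'end', 'if', 'then', ;, id }

In <decls> → ; <param> ; ;: add FIRST(; ;) = { ; }.
In <expr> → 'if' <stmts> <param> <term>: add FIRST(<term>) = { 'else', 'if', 'then', ;, id }.
In <elsepart> → 'do' <param> <elsepart>: add FIRST(<elsepart>) = { 'do', 'end', 'if', id }.
In <term> → <decl> id <param>: <param> is at the end, add FOLLOW(<term>) = { $, 'do', 'else', 'end', 'if', 'then', ;, id }.
In <decl> → <decls> <param> ;: add FIRST(;) = { ; }.
Union: FOLLOW(<param>) = { $, 'do', 'else', 'end', 'if', 'then', ;, id }.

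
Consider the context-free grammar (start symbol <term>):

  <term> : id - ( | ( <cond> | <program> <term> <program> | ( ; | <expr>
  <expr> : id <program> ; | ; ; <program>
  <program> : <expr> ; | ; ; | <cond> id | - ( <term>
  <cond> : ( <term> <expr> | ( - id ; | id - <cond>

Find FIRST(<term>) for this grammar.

<term> : id - ( contributes {id}.
<term> : ( <cond> contributes {(}.
From <term> : <program> <term> <program>: add FIRST(<program>) = { (, -, ;, id }.
<term> : ( ; contributes {(}.
From <term> : <expr>: add FIRST(<expr>) = { ;, id }.
Union: FIRST(<term>) = { (, -, ;, id }.

{ (, -, ;, id }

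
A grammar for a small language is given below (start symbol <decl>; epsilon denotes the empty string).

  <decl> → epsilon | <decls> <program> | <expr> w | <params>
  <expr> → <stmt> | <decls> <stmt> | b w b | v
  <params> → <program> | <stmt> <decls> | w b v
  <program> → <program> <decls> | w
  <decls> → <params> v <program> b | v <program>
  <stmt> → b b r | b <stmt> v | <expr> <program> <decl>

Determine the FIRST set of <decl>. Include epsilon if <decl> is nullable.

{ b, v, w, epsilon }

<decl> → epsilon contributes epsilon.
From <decl> → <decls> <program>: add FIRST(<decls>) = { b, v, w }.
From <decl> → <expr> w: add FIRST(<expr>) = { b, v, w }.
From <decl> → <params>: add FIRST(<params>) = { b, v, w }.
Union: FIRST(<decl>) = { b, v, w, epsilon }.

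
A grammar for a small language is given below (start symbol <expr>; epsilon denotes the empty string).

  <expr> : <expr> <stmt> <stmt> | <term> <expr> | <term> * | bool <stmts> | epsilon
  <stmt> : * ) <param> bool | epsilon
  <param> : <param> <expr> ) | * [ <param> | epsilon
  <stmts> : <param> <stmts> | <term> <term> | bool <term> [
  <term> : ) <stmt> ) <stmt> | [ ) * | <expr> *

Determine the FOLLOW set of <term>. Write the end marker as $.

{ $, ), *, [, bool }

In <expr> : <term> <expr>: add FIRST(<expr>)\{epsilon} = { ), *, [, bool }.
  Since <expr> is nullable, also add FOLLOW(<expr>) = { $, ), * }.
In <expr> : <term> *: add FIRST(*) = { * }.
In <stmts> : <term> <term>: add FIRST(<term>) = { ), *, [, bool }.
In <stmts> : <term> <term>: <term> is at the end, add FOLLOW(<stmts>) = { $, ), * }.
In <stmts> : bool <term> [: add FIRST([) = { [ }.
Union: FOLLOW(<term>) = { $, ), *, [, bool }.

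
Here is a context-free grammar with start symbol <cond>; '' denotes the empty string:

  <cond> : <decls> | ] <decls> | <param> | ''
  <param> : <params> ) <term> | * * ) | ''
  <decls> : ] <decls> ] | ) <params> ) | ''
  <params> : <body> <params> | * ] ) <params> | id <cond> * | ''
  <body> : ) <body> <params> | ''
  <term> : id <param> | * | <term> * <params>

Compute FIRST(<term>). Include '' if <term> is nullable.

{ *, id }

<term> : id <param> contributes {id}.
<term> : * contributes {*}.
From <term> : <term> * <params>: add FIRST(<term>) = { *, id }.
Union: FIRST(<term>) = { *, id }.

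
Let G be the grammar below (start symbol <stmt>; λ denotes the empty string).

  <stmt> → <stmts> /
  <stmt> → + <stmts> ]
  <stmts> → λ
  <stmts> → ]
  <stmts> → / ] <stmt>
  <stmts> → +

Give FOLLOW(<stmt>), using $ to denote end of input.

{ $, /, ] }

<stmt> is the start symbol, so $ ∈ FOLLOW(<stmt>).
In <stmts> → / ] <stmt>: <stmt> is at the end, add FOLLOW(<stmts>) = { /, ] }.
Union: FOLLOW(<stmt>) = { $, /, ] }.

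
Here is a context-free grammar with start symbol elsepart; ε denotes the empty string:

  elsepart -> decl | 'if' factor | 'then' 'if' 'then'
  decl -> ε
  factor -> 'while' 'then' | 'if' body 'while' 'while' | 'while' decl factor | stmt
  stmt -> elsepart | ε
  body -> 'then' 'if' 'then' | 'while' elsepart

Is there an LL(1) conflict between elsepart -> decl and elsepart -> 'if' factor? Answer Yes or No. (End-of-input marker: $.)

FIRST(decl) = { ε } and FIRST('if' factor) = { 'if' }.
The first is nullable but FOLLOW(elsepart) = { $, 'while' } is disjoint from FIRST of the second.

No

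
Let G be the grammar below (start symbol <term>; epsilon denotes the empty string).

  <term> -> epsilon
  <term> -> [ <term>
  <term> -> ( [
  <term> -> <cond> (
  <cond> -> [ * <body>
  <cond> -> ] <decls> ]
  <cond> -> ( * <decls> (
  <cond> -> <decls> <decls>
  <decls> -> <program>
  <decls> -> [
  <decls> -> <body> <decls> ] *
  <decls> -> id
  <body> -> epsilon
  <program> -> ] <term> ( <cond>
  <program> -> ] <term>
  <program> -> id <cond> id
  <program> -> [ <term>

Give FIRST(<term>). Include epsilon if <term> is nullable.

<term> -> epsilon contributes epsilon.
<term> -> [ <term> contributes {[}.
<term> -> ( [ contributes {(}.
From <term> -> <cond> (: add FIRST(<cond>) = { (, [, ], id }.
Union: FIRST(<term>) = { (, [, ], id, epsilon }.

{ (, [, ], id, epsilon }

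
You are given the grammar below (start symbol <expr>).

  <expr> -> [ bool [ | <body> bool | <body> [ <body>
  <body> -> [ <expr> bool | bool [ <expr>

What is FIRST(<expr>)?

<expr> -> [ bool [ contributes {[}.
From <expr> -> <body> bool: add FIRST(<body>) = { [, bool }.
From <expr> -> <body> [ <body>: add FIRST(<body>) = { [, bool }.
Union: FIRST(<expr>) = { [, bool }.

{ [, bool }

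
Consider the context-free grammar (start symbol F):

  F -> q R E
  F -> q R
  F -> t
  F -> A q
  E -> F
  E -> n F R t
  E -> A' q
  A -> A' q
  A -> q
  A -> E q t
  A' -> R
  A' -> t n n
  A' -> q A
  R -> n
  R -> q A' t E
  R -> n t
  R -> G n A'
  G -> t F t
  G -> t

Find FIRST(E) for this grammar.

{ n, q, t }

From E -> F: add FIRST(F) = { n, q, t }.
E -> n F R t contributes {n}.
From E -> A' q: add FIRST(A') = { n, q, t }.
Union: FIRST(E) = { n, q, t }.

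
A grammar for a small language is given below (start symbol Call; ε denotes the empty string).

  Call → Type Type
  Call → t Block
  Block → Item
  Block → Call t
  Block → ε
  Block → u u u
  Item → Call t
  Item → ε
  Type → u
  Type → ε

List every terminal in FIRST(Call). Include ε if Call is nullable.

{ t, u, ε }

From Call → Type Type: Type, Type nullable, take FIRST(Type) ∪ FIRST(Type) = { u }; also ε since the whole RHS is nullable.
Call → t Block contributes {t}.
Union: FIRST(Call) = { t, u, ε }.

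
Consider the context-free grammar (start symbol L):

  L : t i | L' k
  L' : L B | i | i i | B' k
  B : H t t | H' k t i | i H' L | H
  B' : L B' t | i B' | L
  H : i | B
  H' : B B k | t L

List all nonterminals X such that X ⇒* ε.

No nonterminal has an empty production or an RHS whose symbols are all nullable.

{ } (none)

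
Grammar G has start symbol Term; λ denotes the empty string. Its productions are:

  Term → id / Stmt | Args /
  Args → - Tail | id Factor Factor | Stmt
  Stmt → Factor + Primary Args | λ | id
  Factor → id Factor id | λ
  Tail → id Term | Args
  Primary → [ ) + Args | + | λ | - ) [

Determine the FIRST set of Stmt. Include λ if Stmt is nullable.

From Stmt → Factor + Primary Args: Factor nullable, take FIRST(Factor) ∪ {+} = { +, id }.
Stmt → λ contributes λ.
Stmt → id contributes {id}.
Union: FIRST(Stmt) = { +, id, λ }.

{ +, id, λ }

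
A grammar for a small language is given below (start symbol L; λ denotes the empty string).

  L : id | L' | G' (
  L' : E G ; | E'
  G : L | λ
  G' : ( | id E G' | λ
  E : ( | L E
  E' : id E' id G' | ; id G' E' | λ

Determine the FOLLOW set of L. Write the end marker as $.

{ $, (, ;, id }

L is the start symbol, so $ ∈ FOLLOW(L).
In G : L: L is at the end, add FOLLOW(G) = { ; }.
In E : L E: add FIRST(E) = { (, ;, id }.
Union: FOLLOW(L) = { $, (, ;, id }.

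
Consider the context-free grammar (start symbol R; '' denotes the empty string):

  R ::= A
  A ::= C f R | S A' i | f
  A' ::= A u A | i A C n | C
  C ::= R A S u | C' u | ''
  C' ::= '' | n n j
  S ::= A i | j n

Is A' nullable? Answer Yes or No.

A' ::= C and each of C is nullable, so A' ⇒* ''.

Yes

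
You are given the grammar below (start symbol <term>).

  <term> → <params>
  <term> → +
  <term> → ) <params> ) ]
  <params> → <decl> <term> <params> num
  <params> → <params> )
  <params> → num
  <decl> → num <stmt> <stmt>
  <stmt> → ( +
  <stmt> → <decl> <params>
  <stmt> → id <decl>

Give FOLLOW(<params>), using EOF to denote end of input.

In <term> → <params>: <params> is at the end, add FOLLOW(<term>) = { EOF, num }.
In <term> → ) <params> ) ]: add FIRST() ]) = { ) }.
In <params> → <decl> <term> <params> num: add FIRST(num) = { num }.
In <params> → <params> ): add FIRST()) = { ) }.
In <stmt> → <decl> <params>: <params> is at the end, add FOLLOW(<stmt>) = { (, ), +, id, num }.
Union: FOLLOW(<params>) = { EOF, (, ), +, id, num }.

{ EOF, (, ), +, id, num }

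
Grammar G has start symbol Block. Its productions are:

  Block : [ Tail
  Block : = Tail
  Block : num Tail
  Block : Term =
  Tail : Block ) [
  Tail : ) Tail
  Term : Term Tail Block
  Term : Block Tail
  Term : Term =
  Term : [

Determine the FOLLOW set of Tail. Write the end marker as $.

In Block : [ Tail: Tail is at the end, add FOLLOW(Block) = { $, ), =, [, num }.
In Block : = Tail: Tail is at the end, add FOLLOW(Block) = { $, ), =, [, num }.
In Block : num Tail: Tail is at the end, add FOLLOW(Block) = { $, ), =, [, num }.
In Tail : ) Tail: Tail is at the end, add FOLLOW(Tail) = { $, ), =, [, num }.
In Term : Term Tail Block: add FIRST(Block) = { =, [, num }.
In Term : Block Tail: Tail is at the end, add FOLLOW(Term) = { ), =, [, num }.
Union: FOLLOW(Tail) = { $, ), =, [, num }.

{ $, ), =, [, num }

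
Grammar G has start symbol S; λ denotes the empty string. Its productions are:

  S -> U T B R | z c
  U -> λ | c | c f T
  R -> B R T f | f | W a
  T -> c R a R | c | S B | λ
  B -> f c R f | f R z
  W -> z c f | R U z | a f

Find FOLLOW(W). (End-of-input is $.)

In R -> W a: add FIRST(a) = { a }.
Union: FOLLOW(W) = { a }.

{ a }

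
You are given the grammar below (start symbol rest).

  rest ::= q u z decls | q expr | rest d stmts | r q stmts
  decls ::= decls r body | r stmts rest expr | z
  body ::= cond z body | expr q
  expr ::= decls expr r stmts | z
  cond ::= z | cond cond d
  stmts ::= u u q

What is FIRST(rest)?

{ q, r }

rest ::= q u z decls contributes {q}.
rest ::= q expr contributes {q}.
From rest ::= rest d stmts: add FIRST(rest) = { q, r }.
rest ::= r q stmts contributes {r}.
Union: FIRST(rest) = { q, r }.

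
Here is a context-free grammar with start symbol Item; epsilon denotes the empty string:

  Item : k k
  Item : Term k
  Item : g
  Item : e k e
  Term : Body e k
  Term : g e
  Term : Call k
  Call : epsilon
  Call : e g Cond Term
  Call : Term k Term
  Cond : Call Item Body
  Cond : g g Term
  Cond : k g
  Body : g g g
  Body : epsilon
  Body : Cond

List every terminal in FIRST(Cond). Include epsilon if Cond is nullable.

From Cond : Call Item Body: Call nullable, take FIRST(Call) ∪ FIRST(Item) = { e, g, k }.
Cond : g g Term contributes {g}.
Cond : k g contributes {k}.
Union: FIRST(Cond) = { e, g, k }.

{ e, g, k }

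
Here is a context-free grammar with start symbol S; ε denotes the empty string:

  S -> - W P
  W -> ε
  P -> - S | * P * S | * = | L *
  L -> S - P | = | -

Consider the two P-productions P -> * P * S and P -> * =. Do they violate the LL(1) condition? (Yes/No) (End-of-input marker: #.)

Yes

FIRST(* P * S) = { * } and FIRST(* =) = { * }.
Both contain *, so the two alternatives are not disjoint — LL(1) conflict.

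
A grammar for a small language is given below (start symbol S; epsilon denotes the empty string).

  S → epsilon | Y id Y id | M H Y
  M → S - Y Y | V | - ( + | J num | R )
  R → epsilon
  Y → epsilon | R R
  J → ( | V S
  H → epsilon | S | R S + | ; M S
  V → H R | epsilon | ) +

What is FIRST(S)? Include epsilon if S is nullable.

S → epsilon contributes epsilon.
From S → Y id Y id: Y nullable, take FIRST(Y) ∪ {id} = { id }.
From S → M H Y: M, H, Y nullable, take FIRST(M) ∪ FIRST(H) ∪ FIRST(Y) = { (, ), +, -, ;, id, num }; also epsilon since the whole RHS is nullable.
Union: FIRST(S) = { (, ), +, -, ;, id, num, epsilon }.

{ (, ), +, -, ;, id, num, epsilon }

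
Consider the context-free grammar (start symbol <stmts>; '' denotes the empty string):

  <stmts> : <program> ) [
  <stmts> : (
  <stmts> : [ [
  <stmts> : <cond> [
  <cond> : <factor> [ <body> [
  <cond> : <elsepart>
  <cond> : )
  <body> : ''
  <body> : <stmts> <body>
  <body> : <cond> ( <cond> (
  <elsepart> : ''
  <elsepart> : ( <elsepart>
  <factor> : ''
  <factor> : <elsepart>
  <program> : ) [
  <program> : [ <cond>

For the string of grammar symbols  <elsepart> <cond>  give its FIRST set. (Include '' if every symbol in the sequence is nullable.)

Add FIRST(<elsepart>)\{''} = { ( }; <elsepart> is nullable, continue.
Add FIRST(<cond>)\{''} = { (, ), [ }; <cond> is nullable, continue.
Every symbol is nullable, so include ''.

{ (, ), [, '' }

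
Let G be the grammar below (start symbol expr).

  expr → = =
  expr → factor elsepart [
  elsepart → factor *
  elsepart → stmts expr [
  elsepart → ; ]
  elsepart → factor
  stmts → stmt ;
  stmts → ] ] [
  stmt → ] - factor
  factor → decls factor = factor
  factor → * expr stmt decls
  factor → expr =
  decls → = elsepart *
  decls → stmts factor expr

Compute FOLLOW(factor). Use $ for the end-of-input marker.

In expr → factor elsepart [: add FIRST(elsepart [) = { *, ;, =, ] }.
In elsepart → factor *: add FIRST(*) = { * }.
In elsepart → factor: factor is at the end, add FOLLOW(elsepart) = { *, [ }.
In stmt → ] - factor: factor is at the end, add FOLLOW(stmt) = { ;, =, ] }.
In factor → decls factor = factor: add FIRST(= factor) = { = }.
In factor → decls factor = factor: factor is at the end, add FOLLOW(factor) = { *, ;, =, [, ] }.
In decls → stmts factor expr: add FIRST(expr) = { *, =, ] }.
Union: FOLLOW(factor) = { *, ;, =, [, ] }.

{ *, ;, =, [, ] }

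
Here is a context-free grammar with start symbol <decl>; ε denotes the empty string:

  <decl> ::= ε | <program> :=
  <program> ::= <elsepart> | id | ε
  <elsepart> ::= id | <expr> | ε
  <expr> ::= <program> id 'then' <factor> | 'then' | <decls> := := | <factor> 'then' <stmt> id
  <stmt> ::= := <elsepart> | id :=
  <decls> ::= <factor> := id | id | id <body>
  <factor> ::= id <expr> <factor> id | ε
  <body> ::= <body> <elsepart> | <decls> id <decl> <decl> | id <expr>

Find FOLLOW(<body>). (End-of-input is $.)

{ 'then', :=, id }

In <decls> ::= id <body>: <body> is at the end, add FOLLOW(<decls>) = { :=, id }.
In <body> ::= <body> <elsepart>: add FIRST(<elsepart>)\{ε} = { 'then', :=, id }.
  Since <elsepart> is nullable, also add FOLLOW(<body>) = { 'then', :=, id }.
Union: FOLLOW(<body>) = { 'then', :=, id }.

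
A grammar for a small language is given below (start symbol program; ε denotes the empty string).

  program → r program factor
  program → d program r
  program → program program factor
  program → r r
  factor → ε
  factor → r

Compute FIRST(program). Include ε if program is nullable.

program → r program factor contributes {r}.
program → d program r contributes {d}.
From program → program program factor: add FIRST(program) = { d, r }.
program → r r contributes {r}.
Union: FIRST(program) = { d, r }.

{ d, r }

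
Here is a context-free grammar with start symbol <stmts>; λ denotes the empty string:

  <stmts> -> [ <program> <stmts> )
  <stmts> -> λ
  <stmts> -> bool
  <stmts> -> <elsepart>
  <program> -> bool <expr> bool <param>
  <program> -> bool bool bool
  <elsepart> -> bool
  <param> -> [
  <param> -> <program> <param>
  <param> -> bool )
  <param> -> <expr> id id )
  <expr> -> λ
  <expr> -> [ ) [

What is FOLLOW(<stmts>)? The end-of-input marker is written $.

{ $, ) }

<stmts> is the start symbol, so $ ∈ FOLLOW(<stmts>).
In <stmts> -> [ <program> <stmts> ): add FIRST()) = { ) }.
Union: FOLLOW(<stmts>) = { $, ) }.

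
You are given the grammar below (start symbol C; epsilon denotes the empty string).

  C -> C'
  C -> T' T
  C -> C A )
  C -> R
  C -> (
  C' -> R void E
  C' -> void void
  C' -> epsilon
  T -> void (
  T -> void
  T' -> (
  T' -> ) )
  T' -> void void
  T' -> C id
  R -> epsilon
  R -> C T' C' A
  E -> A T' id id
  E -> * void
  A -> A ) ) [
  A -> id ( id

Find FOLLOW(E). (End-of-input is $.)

In C' -> R void E: E is at the end, add FOLLOW(C') = { $, (, ), id, void }.
Union: FOLLOW(E) = { $, (, ), id, void }.

{ $, (, ), id, void }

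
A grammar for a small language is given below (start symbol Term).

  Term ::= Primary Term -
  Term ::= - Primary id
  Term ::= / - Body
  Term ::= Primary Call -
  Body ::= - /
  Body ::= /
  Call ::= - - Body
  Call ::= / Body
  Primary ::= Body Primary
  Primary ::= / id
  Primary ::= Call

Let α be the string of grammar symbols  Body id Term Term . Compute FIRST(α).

{ -, / }

Add FIRST(Body) = { -, / }; Body is not nullable, stop.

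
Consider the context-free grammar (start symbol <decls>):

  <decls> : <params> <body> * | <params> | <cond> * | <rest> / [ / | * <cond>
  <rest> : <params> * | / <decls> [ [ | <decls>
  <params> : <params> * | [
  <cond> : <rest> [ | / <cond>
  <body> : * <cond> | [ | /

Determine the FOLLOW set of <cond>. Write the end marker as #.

{ #, *, /, [ }

In <decls> : <cond> *: add FIRST(*) = { * }.
In <decls> : * <cond>: <cond> is at the end, add FOLLOW(<decls>) = { #, /, [ }.
In <cond> : / <cond>: <cond> is at the end, add FOLLOW(<cond>) = { #, *, /, [ }.
In <body> : * <cond>: <cond> is at the end, add FOLLOW(<body>) = { * }.
Union: FOLLOW(<cond>) = { #, *, /, [ }.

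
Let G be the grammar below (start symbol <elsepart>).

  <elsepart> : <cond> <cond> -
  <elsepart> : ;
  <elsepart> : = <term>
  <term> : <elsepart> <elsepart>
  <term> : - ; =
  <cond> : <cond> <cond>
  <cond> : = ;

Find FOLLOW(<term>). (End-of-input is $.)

{ $, ;, = }

In <elsepart> : = <term>: <term> is at the end, add FOLLOW(<elsepart>) = { $, ;, = }.
Union: FOLLOW(<term>) = { $, ;, = }.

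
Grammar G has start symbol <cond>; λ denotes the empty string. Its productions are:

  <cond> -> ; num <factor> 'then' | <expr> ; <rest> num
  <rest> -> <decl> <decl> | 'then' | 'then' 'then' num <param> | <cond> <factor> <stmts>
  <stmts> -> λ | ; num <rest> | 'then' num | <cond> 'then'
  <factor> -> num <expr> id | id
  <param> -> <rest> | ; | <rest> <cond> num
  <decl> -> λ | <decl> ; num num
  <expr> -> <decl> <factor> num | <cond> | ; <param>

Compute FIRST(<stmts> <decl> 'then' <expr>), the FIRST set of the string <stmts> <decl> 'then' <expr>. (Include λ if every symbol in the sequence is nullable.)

Add FIRST(<stmts>)\{λ} = { 'then', ;, id, num }; <stmts> is nullable, continue.
Add FIRST(<decl>)\{λ} = { ; }; <decl> is nullable, continue.
'then' is a terminal; add {'then'} and stop.

{ 'then', ;, id, num }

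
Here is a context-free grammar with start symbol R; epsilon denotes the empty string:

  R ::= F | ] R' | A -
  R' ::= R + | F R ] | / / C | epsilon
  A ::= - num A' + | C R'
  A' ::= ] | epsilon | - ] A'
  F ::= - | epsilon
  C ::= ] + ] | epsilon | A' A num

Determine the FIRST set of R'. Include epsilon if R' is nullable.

{ +, -, /, ], num, epsilon }

From R' ::= R +: R nullable, take FIRST(R) ∪ {+} = { +, -, /, ], num }.
From R' ::= F R ]: F, R nullable, take FIRST(F) ∪ FIRST(R) ∪ {]} = { +, -, /, ], num }.
R' ::= / / C contributes {/}.
R' ::= epsilon contributes epsilon.
Union: FIRST(R') = { +, -, /, ], num, epsilon }.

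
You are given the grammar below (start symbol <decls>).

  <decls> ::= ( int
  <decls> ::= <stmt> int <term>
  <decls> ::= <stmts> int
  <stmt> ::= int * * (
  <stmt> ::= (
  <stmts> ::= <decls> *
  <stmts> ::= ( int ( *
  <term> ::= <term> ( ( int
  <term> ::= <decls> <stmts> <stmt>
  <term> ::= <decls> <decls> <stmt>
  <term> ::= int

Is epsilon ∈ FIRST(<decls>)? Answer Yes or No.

No

No nonterminal in this grammar is nullable.
No production of <decls> has an RHS whose symbols are all nullable, so <decls> is not nullable.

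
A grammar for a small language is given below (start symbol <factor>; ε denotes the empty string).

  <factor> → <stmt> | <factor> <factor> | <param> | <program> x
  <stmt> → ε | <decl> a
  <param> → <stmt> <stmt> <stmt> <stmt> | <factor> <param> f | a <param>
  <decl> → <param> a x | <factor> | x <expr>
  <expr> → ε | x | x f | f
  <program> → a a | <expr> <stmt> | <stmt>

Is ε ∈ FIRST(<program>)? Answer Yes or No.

<program> → <expr> <stmt> and each of <expr>, <stmt> is nullable, so <program> ⇒* ε.

Yes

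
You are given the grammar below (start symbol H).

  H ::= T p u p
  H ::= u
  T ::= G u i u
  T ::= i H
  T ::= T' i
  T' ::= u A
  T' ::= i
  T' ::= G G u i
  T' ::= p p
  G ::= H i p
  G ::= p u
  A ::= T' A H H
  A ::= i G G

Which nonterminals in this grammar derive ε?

{ } (none)

No nonterminal has an empty production or an RHS whose symbols are all nullable.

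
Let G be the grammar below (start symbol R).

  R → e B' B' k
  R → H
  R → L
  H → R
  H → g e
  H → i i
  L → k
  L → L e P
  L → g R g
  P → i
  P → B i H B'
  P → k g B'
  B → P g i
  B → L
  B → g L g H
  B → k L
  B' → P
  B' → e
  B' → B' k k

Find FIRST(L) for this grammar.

L → k contributes {k}.
From L → L e P: add FIRST(L) = { g, k }.
L → g R g contributes {g}.
Union: FIRST(L) = { g, k }.

{ g, k }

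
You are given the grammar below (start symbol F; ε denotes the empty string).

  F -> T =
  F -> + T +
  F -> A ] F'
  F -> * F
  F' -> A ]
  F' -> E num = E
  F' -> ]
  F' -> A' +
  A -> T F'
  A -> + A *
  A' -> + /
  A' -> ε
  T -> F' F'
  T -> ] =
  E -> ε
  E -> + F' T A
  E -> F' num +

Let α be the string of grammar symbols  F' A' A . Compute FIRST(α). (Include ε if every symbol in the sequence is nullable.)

Add FIRST(F') = { +, ], num }; F' is not nullable, stop.

{ +, ], num }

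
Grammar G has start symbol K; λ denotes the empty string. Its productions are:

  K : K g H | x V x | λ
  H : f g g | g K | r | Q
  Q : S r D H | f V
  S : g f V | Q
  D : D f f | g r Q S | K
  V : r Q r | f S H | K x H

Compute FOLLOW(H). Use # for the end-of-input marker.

{ #, f, g, r, x }

In K : K g H: H is at the end, add FOLLOW(K) = { #, f, g, r, x }.
In Q : S r D H: H is at the end, add FOLLOW(Q) = { #, f, g, r, x }.
In V : f S H: H is at the end, add FOLLOW(V) = { #, f, g, r, x }.
In V : K x H: H is at the end, add FOLLOW(V) = { #, f, g, r, x }.
Union: FOLLOW(H) = { #, f, g, r, x }.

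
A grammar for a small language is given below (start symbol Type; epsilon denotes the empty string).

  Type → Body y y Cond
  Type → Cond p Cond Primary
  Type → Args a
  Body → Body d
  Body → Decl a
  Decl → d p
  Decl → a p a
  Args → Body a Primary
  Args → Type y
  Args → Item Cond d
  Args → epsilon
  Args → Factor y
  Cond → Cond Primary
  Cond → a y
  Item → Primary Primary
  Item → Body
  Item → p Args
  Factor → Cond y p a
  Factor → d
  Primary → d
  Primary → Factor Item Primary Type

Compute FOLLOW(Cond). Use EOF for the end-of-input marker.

In Type → Body y y Cond: Cond is at the end, add FOLLOW(Type) = { EOF, a, d, p, y }.
In Type → Cond p Cond Primary: add FIRST(p Cond Primary) = { p }.
In Type → Cond p Cond Primary: add FIRST(Primary) = { a, d }.
In Args → Item Cond d: add FIRST(d) = { d }.
In Cond → Cond Primary: add FIRST(Primary) = { a, d }.
In Factor → Cond y p a: add FIRST(y p a) = { y }.
Union: FOLLOW(Cond) = { EOF, a, d, p, y }.

{ EOF, a, d, p, y }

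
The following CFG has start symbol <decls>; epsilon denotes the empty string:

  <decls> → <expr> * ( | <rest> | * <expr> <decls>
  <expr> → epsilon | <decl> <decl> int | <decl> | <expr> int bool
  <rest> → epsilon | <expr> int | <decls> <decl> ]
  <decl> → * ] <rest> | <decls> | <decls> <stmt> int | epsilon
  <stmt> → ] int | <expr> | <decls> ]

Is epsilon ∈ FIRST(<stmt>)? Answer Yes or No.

<stmt> → <expr> and each of <expr> is nullable, so <stmt> ⇒* epsilon.

Yes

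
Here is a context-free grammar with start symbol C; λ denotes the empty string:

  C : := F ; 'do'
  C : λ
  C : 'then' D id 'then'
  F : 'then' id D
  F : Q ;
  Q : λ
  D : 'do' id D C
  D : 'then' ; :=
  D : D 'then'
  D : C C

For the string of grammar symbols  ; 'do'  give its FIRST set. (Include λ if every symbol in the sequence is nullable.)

{ ; }

; is a terminal; add {;} and stop.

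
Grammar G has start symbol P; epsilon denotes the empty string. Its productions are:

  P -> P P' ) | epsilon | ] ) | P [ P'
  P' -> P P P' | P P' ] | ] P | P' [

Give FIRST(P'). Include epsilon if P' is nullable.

From P' -> P P P': P, P nullable, take FIRST(P) ∪ FIRST(P) ∪ FIRST(P') = { [, ] }.
From P' -> P P' ]: P nullable, take FIRST(P) ∪ FIRST(P') = { [, ] }.
P' -> ] P contributes {]}.
From P' -> P' [: add FIRST(P') = { [, ] }.
Union: FIRST(P') = { [, ] }.

{ [, ] }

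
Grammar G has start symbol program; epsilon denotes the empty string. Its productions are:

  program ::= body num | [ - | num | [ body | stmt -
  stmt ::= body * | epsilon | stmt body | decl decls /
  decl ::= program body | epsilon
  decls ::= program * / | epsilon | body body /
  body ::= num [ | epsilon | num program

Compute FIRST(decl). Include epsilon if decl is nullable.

{ *, -, /, [, num, epsilon }

From decl ::= program body: add FIRST(program) = { *, -, /, [, num }.
decl ::= epsilon contributes epsilon.
Union: FIRST(decl) = { *, -, /, [, num, epsilon }.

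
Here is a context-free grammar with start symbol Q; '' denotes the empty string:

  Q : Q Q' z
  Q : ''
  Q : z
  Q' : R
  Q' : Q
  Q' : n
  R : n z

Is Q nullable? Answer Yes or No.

Yes

Q has an ''-production, so Q ⇒ ''.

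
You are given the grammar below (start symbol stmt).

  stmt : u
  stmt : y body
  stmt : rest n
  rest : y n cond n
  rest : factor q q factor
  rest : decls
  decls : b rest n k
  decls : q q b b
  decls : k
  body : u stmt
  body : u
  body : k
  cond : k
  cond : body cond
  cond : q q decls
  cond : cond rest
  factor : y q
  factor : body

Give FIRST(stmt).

stmt : u contributes {u}.
stmt : y body contributes {y}.
From stmt : rest n: add FIRST(rest) = { b, k, q, u, y }.
Union: FIRST(stmt) = { b, k, q, u, y }.

{ b, k, q, u, y }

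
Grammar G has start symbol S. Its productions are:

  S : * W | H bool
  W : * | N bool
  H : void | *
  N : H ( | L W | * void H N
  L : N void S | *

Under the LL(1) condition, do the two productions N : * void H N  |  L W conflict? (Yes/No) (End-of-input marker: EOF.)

FIRST(* void H N) = { * } and FIRST(L W) = { *, void }.
Both contain *, so the two alternatives are not disjoint — LL(1) conflict.

Yes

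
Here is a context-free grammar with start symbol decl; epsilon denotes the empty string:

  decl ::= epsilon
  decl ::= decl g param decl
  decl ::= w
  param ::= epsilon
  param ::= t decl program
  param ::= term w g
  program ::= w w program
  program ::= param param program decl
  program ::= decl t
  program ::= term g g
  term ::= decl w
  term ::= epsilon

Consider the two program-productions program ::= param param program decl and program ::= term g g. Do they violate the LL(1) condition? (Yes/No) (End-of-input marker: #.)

FIRST(param param program decl) = { g, t, w } and FIRST(term g g) = { g, w }.
Both contain g, so the two alternatives are not disjoint — LL(1) conflict.

Yes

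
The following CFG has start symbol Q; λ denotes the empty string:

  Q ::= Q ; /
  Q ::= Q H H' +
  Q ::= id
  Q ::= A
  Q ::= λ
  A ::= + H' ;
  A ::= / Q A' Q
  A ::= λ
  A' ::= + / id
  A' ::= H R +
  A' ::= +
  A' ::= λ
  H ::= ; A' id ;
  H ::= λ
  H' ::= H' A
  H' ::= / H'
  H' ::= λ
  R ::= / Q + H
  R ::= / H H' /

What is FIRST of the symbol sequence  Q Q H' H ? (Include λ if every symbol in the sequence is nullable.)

Add FIRST(Q)\{λ} = { +, /, ;, id }; Q is nullable, continue.
Add FIRST(Q)\{λ} = { +, /, ;, id }; Q is nullable, continue.
Add FIRST(H')\{λ} = { +, / }; H' is nullable, continue.
Add FIRST(H)\{λ} = { ; }; H is nullable, continue.
Every symbol is nullable, so include λ.

{ +, /, ;, id, λ }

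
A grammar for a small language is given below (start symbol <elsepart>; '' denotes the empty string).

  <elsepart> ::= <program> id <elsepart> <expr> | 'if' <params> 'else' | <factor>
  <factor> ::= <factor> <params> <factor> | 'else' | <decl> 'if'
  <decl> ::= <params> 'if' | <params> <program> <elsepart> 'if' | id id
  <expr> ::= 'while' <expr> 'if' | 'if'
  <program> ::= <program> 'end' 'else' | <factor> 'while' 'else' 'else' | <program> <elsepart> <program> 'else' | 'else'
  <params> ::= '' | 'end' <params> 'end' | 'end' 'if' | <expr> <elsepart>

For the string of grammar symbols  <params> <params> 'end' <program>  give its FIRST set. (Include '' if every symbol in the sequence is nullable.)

{ 'end', 'if', 'while' }

Add FIRST(<params>)\{''} = { 'end', 'if', 'while' }; <params> is nullable, continue.
Add FIRST(<params>)\{''} = { 'end', 'if', 'while' }; <params> is nullable, continue.
'end' is a terminal; add {'end'} and stop.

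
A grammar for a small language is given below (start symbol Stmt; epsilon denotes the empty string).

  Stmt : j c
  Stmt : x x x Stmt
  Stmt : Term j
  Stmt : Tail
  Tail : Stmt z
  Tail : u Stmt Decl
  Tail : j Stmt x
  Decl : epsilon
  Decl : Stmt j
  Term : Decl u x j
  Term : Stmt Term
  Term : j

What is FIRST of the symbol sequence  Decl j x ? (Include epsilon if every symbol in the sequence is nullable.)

Add FIRST(Decl)\{epsilon} = { j, u, x }; Decl is nullable, continue.
j is a terminal; add {j} and stop.

{ j, u, x }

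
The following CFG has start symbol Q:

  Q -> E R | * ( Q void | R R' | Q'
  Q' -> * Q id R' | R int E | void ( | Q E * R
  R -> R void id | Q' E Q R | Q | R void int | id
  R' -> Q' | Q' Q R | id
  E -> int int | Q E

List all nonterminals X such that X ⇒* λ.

{ } (none)

No nonterminal has an empty production or an RHS whose symbols are all nullable.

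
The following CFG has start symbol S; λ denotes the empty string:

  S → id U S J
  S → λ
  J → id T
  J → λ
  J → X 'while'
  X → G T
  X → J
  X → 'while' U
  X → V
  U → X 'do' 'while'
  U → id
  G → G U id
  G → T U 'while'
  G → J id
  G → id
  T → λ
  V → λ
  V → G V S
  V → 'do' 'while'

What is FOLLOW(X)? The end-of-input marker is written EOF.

In J → X 'while': add FIRST('while') = { 'while' }.
In U → X 'do' 'while': add FIRST('do' 'while') = { 'do' }.
Union: FOLLOW(X) = { 'do', 'while' }.

{ 'do', 'while' }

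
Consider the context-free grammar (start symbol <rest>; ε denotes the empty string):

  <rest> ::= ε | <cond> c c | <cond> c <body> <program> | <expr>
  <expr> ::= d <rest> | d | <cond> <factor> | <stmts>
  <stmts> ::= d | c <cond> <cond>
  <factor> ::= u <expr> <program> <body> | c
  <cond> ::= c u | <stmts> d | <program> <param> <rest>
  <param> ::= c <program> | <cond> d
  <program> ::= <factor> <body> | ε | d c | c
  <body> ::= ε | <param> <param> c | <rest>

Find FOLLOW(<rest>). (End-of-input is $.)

<rest> is the start symbol, so $ ∈ FOLLOW(<rest>).
In <expr> ::= d <rest>: <rest> is at the end, add FOLLOW(<expr>) = { $, c, d, u }.
In <cond> ::= <program> <param> <rest>: <rest> is at the end, add FOLLOW(<cond>) = { $, c, d, u }.
In <body> ::= <rest>: <rest> is at the end, add FOLLOW(<body>) = { $, c, d, u }.
Union: FOLLOW(<rest>) = { $, c, d, u }.

{ $, c, d, u }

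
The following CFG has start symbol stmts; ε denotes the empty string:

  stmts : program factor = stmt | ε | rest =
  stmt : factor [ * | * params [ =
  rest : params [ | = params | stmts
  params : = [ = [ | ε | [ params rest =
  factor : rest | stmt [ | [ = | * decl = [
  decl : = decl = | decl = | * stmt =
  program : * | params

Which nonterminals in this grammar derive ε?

Directly nullable (have an ε-production): stmts, params.
program : params with every symbol nullable, so program is nullable.
factor : rest with every symbol nullable, so factor is nullable.
rest : stmts with every symbol nullable, so rest is nullable.
No other nonterminal has a production whose RHS symbols are all nullable.

{ factor, params, program, rest, stmts }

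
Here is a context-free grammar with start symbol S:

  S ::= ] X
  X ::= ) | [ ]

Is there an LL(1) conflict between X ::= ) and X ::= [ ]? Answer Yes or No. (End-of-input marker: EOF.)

FIRST()) = { ) } and FIRST([ ]) = { [ }.
The FIRST sets are disjoint and neither alternative is nullable — no conflict.

No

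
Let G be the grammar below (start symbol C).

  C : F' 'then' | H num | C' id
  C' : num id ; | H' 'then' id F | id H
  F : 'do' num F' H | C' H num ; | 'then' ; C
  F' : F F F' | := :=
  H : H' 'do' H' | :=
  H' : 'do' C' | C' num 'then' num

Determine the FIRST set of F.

F : 'do' num F' H contributes {'do'}.
From F : C' H num ;: add FIRST(C') = { 'do', id, num }.
F : 'then' ; C contributes {'then'}.
Union: FIRST(F) = { 'do', 'then', id, num }.

{ 'do', 'then', id, num }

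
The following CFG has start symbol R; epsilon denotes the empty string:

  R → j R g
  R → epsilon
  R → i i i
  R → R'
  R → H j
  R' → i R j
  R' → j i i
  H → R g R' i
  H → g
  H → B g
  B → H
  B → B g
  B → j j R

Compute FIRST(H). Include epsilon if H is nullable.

{ g, i, j }

From H → R g R' i: R nullable, take FIRST(R) ∪ {g} = { g, i, j }.
H → g contributes {g}.
From H → B g: add FIRST(B) = { g, i, j }.
Union: FIRST(H) = { g, i, j }.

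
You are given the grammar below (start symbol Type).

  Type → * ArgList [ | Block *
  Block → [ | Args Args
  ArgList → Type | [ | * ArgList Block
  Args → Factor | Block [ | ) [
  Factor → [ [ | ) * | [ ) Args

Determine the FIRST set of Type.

{ ), *, [ }

Type → * ArgList [ contributes {*}.
From Type → Block *: add FIRST(Block) = { ), [ }.
Union: FIRST(Type) = { ), *, [ }.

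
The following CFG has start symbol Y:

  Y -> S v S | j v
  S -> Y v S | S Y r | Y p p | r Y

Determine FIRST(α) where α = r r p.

{ r }

r is a terminal; add {r} and stop.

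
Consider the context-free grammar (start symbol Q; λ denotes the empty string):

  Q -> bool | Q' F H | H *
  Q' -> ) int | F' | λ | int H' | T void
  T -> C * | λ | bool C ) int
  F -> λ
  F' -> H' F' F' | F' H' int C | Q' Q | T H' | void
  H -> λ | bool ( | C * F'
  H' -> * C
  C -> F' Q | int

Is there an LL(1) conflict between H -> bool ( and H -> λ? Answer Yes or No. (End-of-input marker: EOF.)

Yes

FIRST(bool () = { bool } and FIRST(λ) = { λ }.
The second alternative is nullable and FOLLOW(H) = { EOF, ), *, bool, int, void } shares bool with FIRST of the first — conflict.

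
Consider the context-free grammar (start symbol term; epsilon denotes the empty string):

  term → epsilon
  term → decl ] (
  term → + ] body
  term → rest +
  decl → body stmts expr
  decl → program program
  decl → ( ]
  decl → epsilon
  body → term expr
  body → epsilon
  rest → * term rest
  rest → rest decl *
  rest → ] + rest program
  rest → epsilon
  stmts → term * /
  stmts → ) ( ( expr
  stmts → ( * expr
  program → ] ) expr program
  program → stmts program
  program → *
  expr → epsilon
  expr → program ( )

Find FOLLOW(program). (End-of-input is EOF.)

{ (, ), *, +, ] }

In decl → program program: add FIRST(program) = { (, ), *, +, ] }.
In decl → program program: program is at the end, add FOLLOW(decl) = { *, ] }.
In rest → ] + rest program: program is at the end, add FOLLOW(rest) = { (, ), *, +, ] }.
In program → ] ) expr program: program is at the end, add FOLLOW(program) = { (, ), *, +, ] }.
In program → stmts program: program is at the end, add FOLLOW(program) = { (, ), *, +, ] }.
In expr → program ( ): add FIRST(( )) = { ( }.
Union: FOLLOW(program) = { (, ), *, +, ] }.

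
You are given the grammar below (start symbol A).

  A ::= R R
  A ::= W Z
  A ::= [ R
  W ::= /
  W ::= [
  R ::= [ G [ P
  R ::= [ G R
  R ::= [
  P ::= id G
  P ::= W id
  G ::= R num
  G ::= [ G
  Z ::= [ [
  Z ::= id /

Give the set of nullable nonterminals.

No nonterminal has an empty production or an RHS whose symbols are all nullable.

{ } (none)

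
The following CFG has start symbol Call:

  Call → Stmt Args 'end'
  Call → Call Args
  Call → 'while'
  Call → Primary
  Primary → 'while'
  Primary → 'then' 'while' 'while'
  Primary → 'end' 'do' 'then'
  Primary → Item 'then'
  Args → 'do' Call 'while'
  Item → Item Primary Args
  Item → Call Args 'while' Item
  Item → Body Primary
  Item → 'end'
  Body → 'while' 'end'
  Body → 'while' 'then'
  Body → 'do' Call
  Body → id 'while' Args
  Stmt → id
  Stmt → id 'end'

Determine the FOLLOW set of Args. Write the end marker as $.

In Call → Stmt Args 'end': add FIRST('end') = { 'end' }.
In Call → Call Args: Args is at the end, add FOLLOW(Call) = { $, 'do', 'end', 'then', 'while', id }.
In Item → Item Primary Args: Args is at the end, add FOLLOW(Item) = { 'do', 'end', 'then', 'while', id }.
In Item → Call Args 'while' Item: add FIRST('while' Item) = { 'while' }.
In Body → id 'while' Args: Args is at the end, add FOLLOW(Body) = { 'do', 'end', 'then', 'while', id }.
Union: FOLLOW(Args) = { $, 'do', 'end', 'then', 'while', id }.

{ $, 'do', 'end', 'then', 'while', id }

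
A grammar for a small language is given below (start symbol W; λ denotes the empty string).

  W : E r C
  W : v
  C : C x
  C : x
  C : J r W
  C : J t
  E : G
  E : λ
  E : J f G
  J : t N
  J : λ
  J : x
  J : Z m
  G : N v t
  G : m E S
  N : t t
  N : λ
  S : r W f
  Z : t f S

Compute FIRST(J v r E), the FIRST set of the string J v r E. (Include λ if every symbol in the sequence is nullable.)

Add FIRST(J)\{λ} = { t, x }; J is nullable, continue.
v is a terminal; add {v} and stop.

{ t, v, x }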